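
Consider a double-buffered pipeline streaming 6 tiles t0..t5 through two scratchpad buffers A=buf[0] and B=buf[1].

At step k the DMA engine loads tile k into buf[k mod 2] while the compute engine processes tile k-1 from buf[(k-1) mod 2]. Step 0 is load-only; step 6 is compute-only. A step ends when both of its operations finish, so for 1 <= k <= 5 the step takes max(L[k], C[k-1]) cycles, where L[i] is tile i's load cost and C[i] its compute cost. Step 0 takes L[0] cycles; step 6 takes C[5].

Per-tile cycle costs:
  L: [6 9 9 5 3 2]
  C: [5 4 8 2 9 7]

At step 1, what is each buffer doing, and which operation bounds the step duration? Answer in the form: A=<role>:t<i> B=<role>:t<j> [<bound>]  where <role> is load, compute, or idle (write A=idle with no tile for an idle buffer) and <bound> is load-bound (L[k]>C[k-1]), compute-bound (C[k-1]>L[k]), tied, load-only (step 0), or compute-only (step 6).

[0] DMA t0→A (6c) ∥ CU idle ⇒ 6c, clock 6
[1] DMA t1→B (9c) ∥ CU A:t0 (5c) ⇒ 9c, clock 15
[2] DMA t2→A (9c) ∥ CU B:t1 (4c) ⇒ 9c, clock 24
[3] DMA t3→B (5c) ∥ CU A:t2 (8c) ⇒ 8c, clock 32
[4] DMA t4→A (3c) ∥ CU B:t3 (2c) ⇒ 3c, clock 35
[5] DMA t5→B (2c) ∥ CU A:t4 (9c) ⇒ 9c, clock 44
[6] DMA idle ∥ CU B:t5 (7c) ⇒ 7c, clock 51

step 1: A=compute:t0 B=load:t1 [load-bound]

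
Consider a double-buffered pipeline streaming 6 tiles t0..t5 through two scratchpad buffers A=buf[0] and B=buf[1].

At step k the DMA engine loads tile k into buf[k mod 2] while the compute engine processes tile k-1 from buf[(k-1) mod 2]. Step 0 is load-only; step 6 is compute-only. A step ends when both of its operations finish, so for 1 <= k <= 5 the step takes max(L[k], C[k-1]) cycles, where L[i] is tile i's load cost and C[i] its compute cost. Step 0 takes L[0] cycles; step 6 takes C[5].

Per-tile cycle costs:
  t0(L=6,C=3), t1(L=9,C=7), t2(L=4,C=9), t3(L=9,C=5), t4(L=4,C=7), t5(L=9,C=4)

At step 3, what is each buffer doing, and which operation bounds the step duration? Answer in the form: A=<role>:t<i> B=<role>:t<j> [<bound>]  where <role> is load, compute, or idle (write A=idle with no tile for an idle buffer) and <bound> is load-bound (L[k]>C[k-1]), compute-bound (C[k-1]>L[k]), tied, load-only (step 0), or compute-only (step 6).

k=0 load=t0/6c comp=- wait=6 total=6
k=1 load=t1/9c comp=t0/3c wait=9 total=15
k=2 load=t2/4c comp=t1/7c wait=7 total=22
k=3 load=t3/9c comp=t2/9c wait=9 total=31
k=4 load=t4/4c comp=t3/5c wait=5 total=36
k=5 load=t5/9c comp=t4/7c wait=9 total=45
k=6 load=- comp=t5/4c wait=4 total=49

step 3: A=compute:t2 B=load:t3 [tied]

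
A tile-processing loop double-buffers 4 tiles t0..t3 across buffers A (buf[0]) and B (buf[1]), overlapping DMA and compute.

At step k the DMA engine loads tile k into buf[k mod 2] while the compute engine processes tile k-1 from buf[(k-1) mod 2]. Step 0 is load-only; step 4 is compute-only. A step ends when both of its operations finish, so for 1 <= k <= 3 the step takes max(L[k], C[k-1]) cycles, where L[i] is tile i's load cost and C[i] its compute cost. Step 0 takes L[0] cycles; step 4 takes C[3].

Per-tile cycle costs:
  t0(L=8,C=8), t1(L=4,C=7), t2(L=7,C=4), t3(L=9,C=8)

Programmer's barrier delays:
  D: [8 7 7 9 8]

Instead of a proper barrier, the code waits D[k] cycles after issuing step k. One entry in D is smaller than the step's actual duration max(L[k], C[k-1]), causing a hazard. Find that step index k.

k=0 barrier L[0]=8→8c, D[0]=8 ok
k=1 barrier max(L[1]=4,C[0]=8)→8c, D[1]=7 SHORT
k=2 barrier max(L[2]=7,C[1]=7)→7c, D[2]=7 ok
k=3 barrier max(L[3]=9,C[2]=4)→9c, D[3]=9 ok
k=4 barrier C[3]=8→8c, D[4]=8 ok

hazard at step 1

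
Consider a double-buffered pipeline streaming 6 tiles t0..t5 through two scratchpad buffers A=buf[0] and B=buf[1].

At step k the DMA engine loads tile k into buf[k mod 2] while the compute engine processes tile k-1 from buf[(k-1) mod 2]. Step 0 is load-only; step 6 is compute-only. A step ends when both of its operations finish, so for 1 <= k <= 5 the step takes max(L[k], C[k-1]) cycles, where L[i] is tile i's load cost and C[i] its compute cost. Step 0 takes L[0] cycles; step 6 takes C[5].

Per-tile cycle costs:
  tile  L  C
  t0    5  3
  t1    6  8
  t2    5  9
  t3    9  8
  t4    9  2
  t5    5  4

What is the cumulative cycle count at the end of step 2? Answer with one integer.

end_cycle[2] = 19

step 0: L[0]=5 → dur=5, Σ=5 | A=load:t0 B=idle [load-only]
step 1: L[1]=6 C[0]=3 → dur=6, Σ=11 | A=compute:t0 B=load:t1 [load-bound]
step 2: L[2]=5 C[1]=8 → dur=8, Σ=19 | A=load:t2 B=compute:t1 [compute-bound]
step 3: L[3]=9 C[2]=9 → dur=9, Σ=28 | A=compute:t2 B=load:t3 [tied]
step 4: L[4]=9 C[3]=8 → dur=9, Σ=37 | A=load:t4 B=compute:t3 [load-bound]
step 5: L[5]=5 C[4]=2 → dur=5, Σ=42 | A=compute:t4 B=load:t5 [load-bound]
step 6: C[5]=4 → dur=4, Σ=46 | A=idle B=compute:t5 [compute-only]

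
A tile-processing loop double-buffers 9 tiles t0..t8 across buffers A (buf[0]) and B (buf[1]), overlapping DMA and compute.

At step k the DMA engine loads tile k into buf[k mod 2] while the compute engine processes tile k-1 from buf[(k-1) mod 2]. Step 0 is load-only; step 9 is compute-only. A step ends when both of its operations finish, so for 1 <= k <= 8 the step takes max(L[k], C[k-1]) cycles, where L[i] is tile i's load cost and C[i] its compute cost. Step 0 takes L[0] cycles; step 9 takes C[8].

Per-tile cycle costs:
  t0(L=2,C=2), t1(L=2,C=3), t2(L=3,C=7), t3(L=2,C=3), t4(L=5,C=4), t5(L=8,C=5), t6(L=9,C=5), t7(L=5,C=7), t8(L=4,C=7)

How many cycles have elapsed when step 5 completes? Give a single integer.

end_cycle[5] = 27

[0] DMA t0→A (2c) ∥ CU idle ⇒ 2c, clock 2
[1] DMA t1→B (2c) ∥ CU A:t0 (2c) ⇒ 2c, clock 4
[2] DMA t2→A (3c) ∥ CU B:t1 (3c) ⇒ 3c, clock 7
[3] DMA t3→B (2c) ∥ CU A:t2 (7c) ⇒ 7c, clock 14
[4] DMA t4→A (5c) ∥ CU B:t3 (3c) ⇒ 5c, clock 19
[5] DMA t5→B (8c) ∥ CU A:t4 (4c) ⇒ 8c, clock 27
[6] DMA t6→A (9c) ∥ CU B:t5 (5c) ⇒ 9c, clock 36
[7] DMA t7→B (5c) ∥ CU A:t6 (5c) ⇒ 5c, clock 41
[8] DMA t8→A (4c) ∥ CU B:t7 (7c) ⇒ 7c, clock 48
[9] DMA idle ∥ CU A:t8 (7c) ⇒ 7c, clock 55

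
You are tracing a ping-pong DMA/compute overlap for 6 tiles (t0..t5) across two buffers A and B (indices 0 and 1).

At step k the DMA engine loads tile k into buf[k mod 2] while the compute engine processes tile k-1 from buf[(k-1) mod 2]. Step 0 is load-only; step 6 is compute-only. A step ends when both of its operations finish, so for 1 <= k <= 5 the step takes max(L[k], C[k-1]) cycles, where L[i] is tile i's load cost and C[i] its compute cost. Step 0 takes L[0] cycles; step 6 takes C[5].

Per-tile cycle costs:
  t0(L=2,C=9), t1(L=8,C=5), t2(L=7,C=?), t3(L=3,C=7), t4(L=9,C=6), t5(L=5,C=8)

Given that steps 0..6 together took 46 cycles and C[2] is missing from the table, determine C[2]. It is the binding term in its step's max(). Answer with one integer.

C[2] = 5

step 0 = dur = L[0]=2 = 2
step 1 = dur = max(L[1]=8, C[0]=9) = 9
step 2 = dur = max(L[2]=7, C[1]=5) = 7
step 3 = dur = max(L[3]=3, C[2]=?) = C[2]  (unknown; binding)
step 4 = dur = max(L[4]=9, C[3]=7) = 9
step 5 = dur = max(L[5]=5, C[4]=6) = 6
step 6 = dur = C[5]=8 = 8
sum of known step durations = 41
dur[3] = total - known = 46 - 41 = 5
C[2] is the binding max in step 3, so C[2] = dur[3] = 5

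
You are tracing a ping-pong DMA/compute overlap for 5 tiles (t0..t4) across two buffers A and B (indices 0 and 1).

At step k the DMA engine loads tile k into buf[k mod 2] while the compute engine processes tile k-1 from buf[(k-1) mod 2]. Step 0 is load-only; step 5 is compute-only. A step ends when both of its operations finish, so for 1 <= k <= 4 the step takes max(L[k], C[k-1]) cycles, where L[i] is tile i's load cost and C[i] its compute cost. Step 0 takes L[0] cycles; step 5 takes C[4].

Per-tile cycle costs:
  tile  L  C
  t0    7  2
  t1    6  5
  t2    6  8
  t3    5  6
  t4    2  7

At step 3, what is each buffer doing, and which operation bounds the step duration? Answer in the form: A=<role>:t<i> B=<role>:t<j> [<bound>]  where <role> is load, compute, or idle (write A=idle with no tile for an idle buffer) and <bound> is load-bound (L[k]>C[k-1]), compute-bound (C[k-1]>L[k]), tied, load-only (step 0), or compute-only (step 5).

k=0 load=t0/7c comp=- wait=7 total=7
k=1 load=t1/6c comp=t0/2c wait=6 total=13
k=2 load=t2/6c comp=t1/5c wait=6 total=19
k=3 load=t3/5c comp=t2/8c wait=8 total=27
k=4 load=t4/2c comp=t3/6c wait=6 total=33
k=5 load=- comp=t4/7c wait=7 total=40

step 3: A=compute:t2 B=load:t3 [compute-bound]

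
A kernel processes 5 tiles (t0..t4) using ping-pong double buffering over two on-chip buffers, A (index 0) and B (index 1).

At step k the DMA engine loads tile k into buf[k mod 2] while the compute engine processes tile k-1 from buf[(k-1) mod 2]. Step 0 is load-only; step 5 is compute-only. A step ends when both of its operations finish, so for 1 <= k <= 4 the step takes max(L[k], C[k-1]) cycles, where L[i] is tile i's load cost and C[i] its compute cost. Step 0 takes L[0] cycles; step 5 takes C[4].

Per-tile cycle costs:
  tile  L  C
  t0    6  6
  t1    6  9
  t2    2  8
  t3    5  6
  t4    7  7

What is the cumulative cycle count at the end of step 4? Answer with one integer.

end_cycle[4] = 36

  0. 6=6c; end=6; A:t0 B:-
  1. max(6,6)=6c; end=12; A:t0 B:t1
  2. max(2,9)=9c; end=21; A:t2 B:t1
  3. max(5,8)=8c; end=29; A:t2 B:t3
  4. max(7,6)=7c; end=36; A:t4 B:t3
  5. 7=7c; end=43; A:t4 B:t3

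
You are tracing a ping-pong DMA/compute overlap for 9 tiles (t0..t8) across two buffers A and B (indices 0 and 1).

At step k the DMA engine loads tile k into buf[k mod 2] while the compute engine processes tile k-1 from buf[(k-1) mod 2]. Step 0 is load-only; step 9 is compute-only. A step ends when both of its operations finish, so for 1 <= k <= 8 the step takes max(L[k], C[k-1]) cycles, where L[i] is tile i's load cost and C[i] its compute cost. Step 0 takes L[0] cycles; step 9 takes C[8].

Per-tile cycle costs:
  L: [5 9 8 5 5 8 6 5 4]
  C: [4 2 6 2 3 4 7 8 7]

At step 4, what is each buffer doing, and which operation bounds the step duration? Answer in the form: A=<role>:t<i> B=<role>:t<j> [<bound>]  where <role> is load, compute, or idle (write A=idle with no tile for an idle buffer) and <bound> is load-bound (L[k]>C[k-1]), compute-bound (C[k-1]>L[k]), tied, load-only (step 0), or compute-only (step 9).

[0] DMA t0→A (5c) ∥ CU idle ⇒ 5c, clock 5
[1] DMA t1→B (9c) ∥ CU A:t0 (4c) ⇒ 9c, clock 14
[2] DMA t2→A (8c) ∥ CU B:t1 (2c) ⇒ 8c, clock 22
[3] DMA t3→B (5c) ∥ CU A:t2 (6c) ⇒ 6c, clock 28
[4] DMA t4→A (5c) ∥ CU B:t3 (2c) ⇒ 5c, clock 33
[5] DMA t5→B (8c) ∥ CU A:t4 (3c) ⇒ 8c, clock 41
[6] DMA t6→A (6c) ∥ CU B:t5 (4c) ⇒ 6c, clock 47
[7] DMA t7→B (5c) ∥ CU A:t6 (7c) ⇒ 7c, clock 54
[8] DMA t8→A (4c) ∥ CU B:t7 (8c) ⇒ 8c, clock 62
[9] DMA idle ∥ CU A:t8 (7c) ⇒ 7c, clock 69

step 4: A=load:t4 B=compute:t3 [load-bound]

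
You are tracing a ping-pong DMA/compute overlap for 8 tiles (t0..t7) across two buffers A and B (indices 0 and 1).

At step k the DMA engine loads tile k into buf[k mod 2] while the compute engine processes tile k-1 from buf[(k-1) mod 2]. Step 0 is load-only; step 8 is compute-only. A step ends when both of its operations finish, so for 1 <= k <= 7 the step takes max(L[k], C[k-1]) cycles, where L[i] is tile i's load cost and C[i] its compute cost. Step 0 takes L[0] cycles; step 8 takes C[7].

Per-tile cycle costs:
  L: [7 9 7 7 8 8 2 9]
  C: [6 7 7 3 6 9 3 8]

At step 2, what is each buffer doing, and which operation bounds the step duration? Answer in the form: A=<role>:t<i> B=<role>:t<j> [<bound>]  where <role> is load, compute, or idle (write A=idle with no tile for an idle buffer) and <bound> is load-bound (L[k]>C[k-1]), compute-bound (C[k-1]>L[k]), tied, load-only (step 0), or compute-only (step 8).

step 2: A=load:t2 B=compute:t1 [tied]

  0. 7=7c; end=7; A:t0 B:-
  1. max(9,6)=9c; end=16; A:t0 B:t1
  2. max(7,7)=7c; end=23; A:t2 B:t1
  3. max(7,7)=7c; end=30; A:t2 B:t3
  4. max(8,3)=8c; end=38; A:t4 B:t3
  5. max(8,6)=8c; end=46; A:t4 B:t5
  6. max(2,9)=9c; end=55; A:t6 B:t5
  7. max(9,3)=9c; end=64; A:t6 B:t7
  8. 8=8c; end=72; A:t6 B:t7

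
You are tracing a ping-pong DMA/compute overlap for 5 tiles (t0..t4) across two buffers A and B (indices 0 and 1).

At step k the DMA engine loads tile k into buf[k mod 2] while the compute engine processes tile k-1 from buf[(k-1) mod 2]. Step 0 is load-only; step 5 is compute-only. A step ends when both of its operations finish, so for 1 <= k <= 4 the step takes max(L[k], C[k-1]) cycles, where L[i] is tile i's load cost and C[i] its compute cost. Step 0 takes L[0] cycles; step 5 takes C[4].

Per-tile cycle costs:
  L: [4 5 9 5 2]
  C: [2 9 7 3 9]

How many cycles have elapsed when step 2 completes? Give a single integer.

end_cycle[2] = 18

[0] DMA t0→A (4c) ∥ CU idle ⇒ 4c, clock 4
[1] DMA t1→B (5c) ∥ CU A:t0 (2c) ⇒ 5c, clock 9
[2] DMA t2→A (9c) ∥ CU B:t1 (9c) ⇒ 9c, clock 18
[3] DMA t3→B (5c) ∥ CU A:t2 (7c) ⇒ 7c, clock 25
[4] DMA t4→A (2c) ∥ CU B:t3 (3c) ⇒ 3c, clock 28
[5] DMA idle ∥ CU A:t4 (9c) ⇒ 9c, clock 37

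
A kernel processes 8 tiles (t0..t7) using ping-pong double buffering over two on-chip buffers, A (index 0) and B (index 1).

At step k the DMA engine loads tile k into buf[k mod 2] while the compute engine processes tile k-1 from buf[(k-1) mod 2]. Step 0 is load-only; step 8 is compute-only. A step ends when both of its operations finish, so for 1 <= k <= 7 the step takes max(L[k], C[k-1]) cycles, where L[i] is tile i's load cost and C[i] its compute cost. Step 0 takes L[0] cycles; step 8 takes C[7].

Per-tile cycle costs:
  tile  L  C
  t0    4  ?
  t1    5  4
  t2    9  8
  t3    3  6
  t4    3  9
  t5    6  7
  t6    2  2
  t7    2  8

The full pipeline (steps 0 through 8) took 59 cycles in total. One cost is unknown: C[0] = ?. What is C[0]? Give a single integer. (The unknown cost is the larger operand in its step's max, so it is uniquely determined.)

C[0] = 6

step 0 = dur = L[0]=4 = 4
step 1 = dur = max(L[1]=5, C[0]=?) = C[0]  (unknown; binding)
step 2 = dur = max(L[2]=9, C[1]=4) = 9
step 3 = dur = max(L[3]=3, C[2]=8) = 8
step 4 = dur = max(L[4]=3, C[3]=6) = 6
step 5 = dur = max(L[5]=6, C[4]=9) = 9
step 6 = dur = max(L[6]=2, C[5]=7) = 7
step 7 = dur = max(L[7]=2, C[6]=2) = 2
step 8 = dur = C[7]=8 = 8
sum of known step durations = 53
dur[1] = total - known = 59 - 53 = 6
C[0] is the binding max in step 1, so C[0] = dur[1] = 6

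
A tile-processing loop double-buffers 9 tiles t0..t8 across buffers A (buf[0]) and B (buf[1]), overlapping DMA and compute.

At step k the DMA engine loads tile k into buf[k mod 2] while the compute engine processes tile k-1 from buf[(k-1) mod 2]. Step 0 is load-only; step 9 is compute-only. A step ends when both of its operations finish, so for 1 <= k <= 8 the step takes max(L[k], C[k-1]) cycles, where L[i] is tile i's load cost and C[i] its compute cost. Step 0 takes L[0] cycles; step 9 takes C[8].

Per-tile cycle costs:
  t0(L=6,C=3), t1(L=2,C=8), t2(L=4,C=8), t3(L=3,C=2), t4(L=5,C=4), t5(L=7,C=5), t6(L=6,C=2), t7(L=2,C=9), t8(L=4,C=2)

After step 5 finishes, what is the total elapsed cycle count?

end_cycle[5] = 37

k=0 load=t0/6c comp=- wait=6 total=6
k=1 load=t1/2c comp=t0/3c wait=3 total=9
k=2 load=t2/4c comp=t1/8c wait=8 total=17
k=3 load=t3/3c comp=t2/8c wait=8 total=25
k=4 load=t4/5c comp=t3/2c wait=5 total=30
k=5 load=t5/7c comp=t4/4c wait=7 total=37
k=6 load=t6/6c comp=t5/5c wait=6 total=43
k=7 load=t7/2c comp=t6/2c wait=2 total=45
k=8 load=t8/4c comp=t7/9c wait=9 total=54
k=9 load=- comp=t8/2c wait=2 total=56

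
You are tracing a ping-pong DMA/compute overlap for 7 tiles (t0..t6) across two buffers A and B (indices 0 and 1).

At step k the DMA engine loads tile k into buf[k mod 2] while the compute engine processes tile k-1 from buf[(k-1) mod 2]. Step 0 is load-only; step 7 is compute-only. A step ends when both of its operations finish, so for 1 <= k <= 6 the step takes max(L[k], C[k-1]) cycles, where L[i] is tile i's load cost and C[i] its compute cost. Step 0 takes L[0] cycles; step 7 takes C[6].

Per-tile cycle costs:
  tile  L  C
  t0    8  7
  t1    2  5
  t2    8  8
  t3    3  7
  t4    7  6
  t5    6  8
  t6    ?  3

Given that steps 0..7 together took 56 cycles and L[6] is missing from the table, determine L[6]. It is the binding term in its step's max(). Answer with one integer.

L[6] = 9

step 0 → dur = L[0]=8 = 8
step 1 → dur = max(L[1]=2, C[0]=7) = 7
step 2 → dur = max(L[2]=8, C[1]=5) = 8
step 3 → dur = max(L[3]=3, C[2]=8) = 8
step 4 → dur = max(L[4]=7, C[3]=7) = 7
step 5 → dur = max(L[5]=6, C[4]=6) = 6
step 6 → dur = max(L[6]=?, C[5]=8) = L[6]  (unknown; binding)
step 7 → dur = C[6]=3 = 3
sum of known step durations = 47
dur[6] = total - known = 56 - 47 = 9
L[6] is the binding max in step 6, so L[6] = dur[6] = 9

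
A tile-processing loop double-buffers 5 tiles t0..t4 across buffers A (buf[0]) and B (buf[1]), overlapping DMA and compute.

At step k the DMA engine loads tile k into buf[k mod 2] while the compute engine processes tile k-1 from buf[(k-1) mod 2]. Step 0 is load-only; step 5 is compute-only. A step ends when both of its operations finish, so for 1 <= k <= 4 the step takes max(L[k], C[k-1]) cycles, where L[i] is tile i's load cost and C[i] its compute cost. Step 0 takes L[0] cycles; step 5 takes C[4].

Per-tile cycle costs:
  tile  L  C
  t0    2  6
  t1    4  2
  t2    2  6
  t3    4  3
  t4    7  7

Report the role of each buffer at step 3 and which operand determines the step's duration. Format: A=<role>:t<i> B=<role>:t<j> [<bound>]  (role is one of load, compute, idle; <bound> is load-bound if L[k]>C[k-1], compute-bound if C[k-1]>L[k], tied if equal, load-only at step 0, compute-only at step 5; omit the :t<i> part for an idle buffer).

k=0 load=t0/2c comp=- wait=2 total=2
k=1 load=t1/4c comp=t0/6c wait=6 total=8
k=2 load=t2/2c comp=t1/2c wait=2 total=10
k=3 load=t3/4c comp=t2/6c wait=6 total=16
k=4 load=t4/7c comp=t3/3c wait=7 total=23
k=5 load=- comp=t4/7c wait=7 total=30

step 3: A=compute:t2 B=load:t3 [compute-bound]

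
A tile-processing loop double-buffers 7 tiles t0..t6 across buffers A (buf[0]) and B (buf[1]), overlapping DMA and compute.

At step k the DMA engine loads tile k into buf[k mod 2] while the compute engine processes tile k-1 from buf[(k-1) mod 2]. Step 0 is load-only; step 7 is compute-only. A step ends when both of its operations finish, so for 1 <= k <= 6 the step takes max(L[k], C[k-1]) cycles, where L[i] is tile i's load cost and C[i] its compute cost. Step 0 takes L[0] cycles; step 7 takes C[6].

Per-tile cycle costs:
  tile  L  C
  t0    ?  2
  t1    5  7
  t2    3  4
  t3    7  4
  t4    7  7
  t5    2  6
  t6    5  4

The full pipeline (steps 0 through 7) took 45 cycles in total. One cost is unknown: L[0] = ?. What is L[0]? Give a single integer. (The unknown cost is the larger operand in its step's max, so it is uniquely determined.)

L[0] = 2

step 0 = dur = L[0]=? = L[0]  (unknown; binding)
step 1 = dur = max(L[1]=5, C[0]=2) = 5
step 2 = dur = max(L[2]=3, C[1]=7) = 7
step 3 = dur = max(L[3]=7, C[2]=4) = 7
step 4 = dur = max(L[4]=7, C[3]=4) = 7
step 5 = dur = max(L[5]=2, C[4]=7) = 7
step 6 = dur = max(L[6]=5, C[5]=6) = 6
step 7 = dur = C[6]=4 = 4
sum of known step durations = 43
dur[0] = total - known = 45 - 43 = 2
L[0] is the binding max in step 0, so L[0] = dur[0] = 2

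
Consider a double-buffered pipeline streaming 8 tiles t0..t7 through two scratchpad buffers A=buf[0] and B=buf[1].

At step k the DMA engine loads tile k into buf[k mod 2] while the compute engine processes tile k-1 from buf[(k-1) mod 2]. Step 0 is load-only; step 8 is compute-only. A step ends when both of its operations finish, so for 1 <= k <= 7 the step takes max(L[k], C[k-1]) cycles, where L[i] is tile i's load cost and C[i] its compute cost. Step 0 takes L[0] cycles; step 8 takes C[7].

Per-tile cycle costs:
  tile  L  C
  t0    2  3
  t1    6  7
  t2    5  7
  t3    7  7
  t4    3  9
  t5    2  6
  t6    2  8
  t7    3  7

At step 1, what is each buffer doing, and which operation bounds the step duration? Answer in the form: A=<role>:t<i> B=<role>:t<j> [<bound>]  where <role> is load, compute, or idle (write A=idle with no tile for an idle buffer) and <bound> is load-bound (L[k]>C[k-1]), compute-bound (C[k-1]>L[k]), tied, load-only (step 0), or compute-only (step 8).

step 0: L[0]=2 → dur=2, Σ=2 | A=load:t0 B=idle [load-only]
step 1: L[1]=6 C[0]=3 → dur=6, Σ=8 | A=compute:t0 B=load:t1 [load-bound]
step 2: L[2]=5 C[1]=7 → dur=7, Σ=15 | A=load:t2 B=compute:t1 [compute-bound]
step 3: L[3]=7 C[2]=7 → dur=7, Σ=22 | A=compute:t2 B=load:t3 [tied]
step 4: L[4]=3 C[3]=7 → dur=7, Σ=29 | A=load:t4 B=compute:t3 [compute-bound]
step 5: L[5]=2 C[4]=9 → dur=9, Σ=38 | A=compute:t4 B=load:t5 [compute-bound]
step 6: L[6]=2 C[5]=6 → dur=6, Σ=44 | A=load:t6 B=compute:t5 [compute-bound]
step 7: L[7]=3 C[6]=8 → dur=8, Σ=52 | A=compute:t6 B=load:t7 [compute-bound]
step 8: C[7]=7 → dur=7, Σ=59 | A=idle B=compute:t7 [compute-only]

step 1: A=compute:t0 B=load:t1 [load-bound]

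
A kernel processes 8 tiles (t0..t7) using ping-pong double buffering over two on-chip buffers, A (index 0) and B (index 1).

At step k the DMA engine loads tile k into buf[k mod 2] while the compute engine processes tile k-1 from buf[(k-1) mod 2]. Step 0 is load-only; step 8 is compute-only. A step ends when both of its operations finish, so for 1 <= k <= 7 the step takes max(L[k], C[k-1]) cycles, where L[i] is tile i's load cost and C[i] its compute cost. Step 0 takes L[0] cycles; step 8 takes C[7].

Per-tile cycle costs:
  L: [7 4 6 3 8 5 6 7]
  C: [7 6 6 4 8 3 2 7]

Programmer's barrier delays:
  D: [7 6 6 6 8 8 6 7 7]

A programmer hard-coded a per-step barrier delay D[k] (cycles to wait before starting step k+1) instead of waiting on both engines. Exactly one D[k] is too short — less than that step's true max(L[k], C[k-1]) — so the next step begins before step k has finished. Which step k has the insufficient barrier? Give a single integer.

step 0: need L[0]=7 = 7; D[0]=7 ok
step 1: need max(L[1]=4,C[0]=7) = 7; D[1]=6 SHORT
step 2: need max(L[2]=6,C[1]=6) = 6; D[2]=6 ok
step 3: need max(L[3]=3,C[2]=6) = 6; D[3]=6 ok
step 4: need max(L[4]=8,C[3]=4) = 8; D[4]=8 ok
step 5: need max(L[5]=5,C[4]=8) = 8; D[5]=8 ok
step 6: need max(L[6]=6,C[5]=3) = 6; D[6]=6 ok
step 7: need max(L[7]=7,C[6]=2) = 7; D[7]=7 ok
step 8: need C[7]=7 = 7; D[8]=7 ok

hazard at step 1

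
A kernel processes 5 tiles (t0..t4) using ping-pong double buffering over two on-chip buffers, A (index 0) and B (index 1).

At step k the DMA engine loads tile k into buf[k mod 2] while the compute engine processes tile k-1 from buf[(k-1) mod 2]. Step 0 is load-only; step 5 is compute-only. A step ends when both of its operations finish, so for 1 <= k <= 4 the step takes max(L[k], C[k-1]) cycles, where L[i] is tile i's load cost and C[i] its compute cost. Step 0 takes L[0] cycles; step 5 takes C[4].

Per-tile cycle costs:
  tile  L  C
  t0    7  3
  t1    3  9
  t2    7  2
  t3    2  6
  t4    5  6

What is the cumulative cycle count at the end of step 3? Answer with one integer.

k=0 load=t0/7c comp=- wait=7 total=7
k=1 load=t1/3c comp=t0/3c wait=3 total=10
k=2 load=t2/7c comp=t1/9c wait=9 total=19
k=3 load=t3/2c comp=t2/2c wait=2 total=21
k=4 load=t4/5c comp=t3/6c wait=6 total=27
k=5 load=- comp=t4/6c wait=6 total=33

end_cycle[3] = 21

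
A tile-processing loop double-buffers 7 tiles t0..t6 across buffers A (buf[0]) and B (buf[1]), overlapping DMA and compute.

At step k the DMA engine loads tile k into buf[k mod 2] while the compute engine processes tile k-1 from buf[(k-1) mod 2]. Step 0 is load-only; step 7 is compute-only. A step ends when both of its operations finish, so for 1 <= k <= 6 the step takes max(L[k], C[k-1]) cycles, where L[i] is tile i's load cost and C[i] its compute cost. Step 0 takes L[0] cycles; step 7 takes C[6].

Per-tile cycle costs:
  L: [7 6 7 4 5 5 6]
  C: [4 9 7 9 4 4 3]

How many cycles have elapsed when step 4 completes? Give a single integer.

  0. 7=7c; end=7; A:t0 B:-
  1. max(6,4)=6c; end=13; A:t0 B:t1
  2. max(7,9)=9c; end=22; A:t2 B:t1
  3. max(4,7)=7c; end=29; A:t2 B:t3
  4. max(5,9)=9c; end=38; A:t4 B:t3
  5. max(5,4)=5c; end=43; A:t4 B:t5
  6. max(6,4)=6c; end=49; A:t6 B:t5
  7. 3=3c; end=52; A:t6 B:t5

end_cycle[4] = 38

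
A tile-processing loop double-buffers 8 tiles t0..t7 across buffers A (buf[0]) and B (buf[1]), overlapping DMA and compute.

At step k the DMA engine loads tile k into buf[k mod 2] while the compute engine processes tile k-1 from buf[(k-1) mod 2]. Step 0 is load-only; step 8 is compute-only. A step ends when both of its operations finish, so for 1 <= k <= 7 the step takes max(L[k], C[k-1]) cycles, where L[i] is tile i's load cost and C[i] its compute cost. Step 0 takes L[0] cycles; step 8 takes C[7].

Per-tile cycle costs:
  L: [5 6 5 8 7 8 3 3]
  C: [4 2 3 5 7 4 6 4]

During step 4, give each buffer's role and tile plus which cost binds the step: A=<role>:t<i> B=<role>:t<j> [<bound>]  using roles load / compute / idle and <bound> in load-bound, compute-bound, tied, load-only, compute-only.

step 4: A=load:t4 B=compute:t3 [load-bound]

  0. 5=5c; end=5; A:t0 B:-
  1. max(6,4)=6c; end=11; A:t0 B:t1
  2. max(5,2)=5c; end=16; A:t2 B:t1
  3. max(8,3)=8c; end=24; A:t2 B:t3
  4. max(7,5)=7c; end=31; A:t4 B:t3
  5. max(8,7)=8c; end=39; A:t4 B:t5
  6. max(3,4)=4c; end=43; A:t6 B:t5
  7. max(3,6)=6c; end=49; A:t6 B:t7
  8. 4=4c; end=53; A:t6 B:t7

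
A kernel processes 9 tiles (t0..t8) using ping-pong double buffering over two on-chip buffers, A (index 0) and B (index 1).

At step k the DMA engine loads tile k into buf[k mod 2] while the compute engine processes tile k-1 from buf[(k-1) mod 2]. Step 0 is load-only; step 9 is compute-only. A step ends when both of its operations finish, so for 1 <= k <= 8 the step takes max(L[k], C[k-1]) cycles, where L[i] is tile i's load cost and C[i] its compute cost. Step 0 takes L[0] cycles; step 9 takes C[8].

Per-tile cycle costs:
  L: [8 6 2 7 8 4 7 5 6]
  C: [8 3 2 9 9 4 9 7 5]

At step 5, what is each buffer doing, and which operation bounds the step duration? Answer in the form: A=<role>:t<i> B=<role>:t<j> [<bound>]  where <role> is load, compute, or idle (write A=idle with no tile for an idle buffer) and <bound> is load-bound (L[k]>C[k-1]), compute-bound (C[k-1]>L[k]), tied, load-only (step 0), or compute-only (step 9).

step 5: A=compute:t4 B=load:t5 [compute-bound]

[0] DMA t0→A (8c) ∥ CU idle ⇒ 8c, clock 8
[1] DMA t1→B (6c) ∥ CU A:t0 (8c) ⇒ 8c, clock 16
[2] DMA t2→A (2c) ∥ CU B:t1 (3c) ⇒ 3c, clock 19
[3] DMA t3→B (7c) ∥ CU A:t2 (2c) ⇒ 7c, clock 26
[4] DMA t4→A (8c) ∥ CU B:t3 (9c) ⇒ 9c, clock 35
[5] DMA t5→B (4c) ∥ CU A:t4 (9c) ⇒ 9c, clock 44
[6] DMA t6→A (7c) ∥ CU B:t5 (4c) ⇒ 7c, clock 51
[7] DMA t7→B (5c) ∥ CU A:t6 (9c) ⇒ 9c, clock 60
[8] DMA t8→A (6c) ∥ CU B:t7 (7c) ⇒ 7c, clock 67
[9] DMA idle ∥ CU A:t8 (5c) ⇒ 5c, clock 72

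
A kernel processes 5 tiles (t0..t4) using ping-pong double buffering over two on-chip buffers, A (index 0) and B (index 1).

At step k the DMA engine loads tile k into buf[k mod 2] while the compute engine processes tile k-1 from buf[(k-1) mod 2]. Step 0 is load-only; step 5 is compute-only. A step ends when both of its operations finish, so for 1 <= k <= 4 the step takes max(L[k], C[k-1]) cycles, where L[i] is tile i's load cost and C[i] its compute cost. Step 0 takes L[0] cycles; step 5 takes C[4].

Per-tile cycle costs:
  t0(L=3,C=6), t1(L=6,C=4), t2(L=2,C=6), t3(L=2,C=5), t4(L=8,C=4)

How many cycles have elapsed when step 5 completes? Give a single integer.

  0. 3=3c; end=3; A:t0 B:-
  1. max(6,6)=6c; end=9; A:t0 B:t1
  2. max(2,4)=4c; end=13; A:t2 B:t1
  3. max(2,6)=6c; end=19; A:t2 B:t3
  4. max(8,5)=8c; end=27; A:t4 B:t3
  5. 4=4c; end=31; A:t4 B:t3

end_cycle[5] = 31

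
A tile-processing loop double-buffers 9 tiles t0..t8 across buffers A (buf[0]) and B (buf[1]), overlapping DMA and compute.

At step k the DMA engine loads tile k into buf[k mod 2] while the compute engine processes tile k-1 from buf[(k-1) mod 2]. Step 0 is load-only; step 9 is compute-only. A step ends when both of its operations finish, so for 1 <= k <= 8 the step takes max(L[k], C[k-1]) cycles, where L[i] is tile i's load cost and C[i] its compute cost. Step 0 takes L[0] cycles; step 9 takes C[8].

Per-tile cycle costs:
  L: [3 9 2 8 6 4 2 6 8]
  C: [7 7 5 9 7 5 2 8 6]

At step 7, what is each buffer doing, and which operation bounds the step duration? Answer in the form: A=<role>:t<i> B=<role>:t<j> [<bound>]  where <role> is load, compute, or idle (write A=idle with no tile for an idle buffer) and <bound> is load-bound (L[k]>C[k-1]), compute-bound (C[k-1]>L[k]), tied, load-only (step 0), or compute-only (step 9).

step 7: A=compute:t6 B=load:t7 [load-bound]

  0. 3=3c; end=3; A:t0 B:-
  1. max(9,7)=9c; end=12; A:t0 B:t1
  2. max(2,7)=7c; end=19; A:t2 B:t1
  3. max(8,5)=8c; end=27; A:t2 B:t3
  4. max(6,9)=9c; end=36; A:t4 B:t3
  5. max(4,7)=7c; end=43; A:t4 B:t5
  6. max(2,5)=5c; end=48; A:t6 B:t5
  7. max(6,2)=6c; end=54; A:t6 B:t7
  8. max(8,8)=8c; end=62; A:t8 B:t7
  9. 6=6c; end=68; A:t8 B:t7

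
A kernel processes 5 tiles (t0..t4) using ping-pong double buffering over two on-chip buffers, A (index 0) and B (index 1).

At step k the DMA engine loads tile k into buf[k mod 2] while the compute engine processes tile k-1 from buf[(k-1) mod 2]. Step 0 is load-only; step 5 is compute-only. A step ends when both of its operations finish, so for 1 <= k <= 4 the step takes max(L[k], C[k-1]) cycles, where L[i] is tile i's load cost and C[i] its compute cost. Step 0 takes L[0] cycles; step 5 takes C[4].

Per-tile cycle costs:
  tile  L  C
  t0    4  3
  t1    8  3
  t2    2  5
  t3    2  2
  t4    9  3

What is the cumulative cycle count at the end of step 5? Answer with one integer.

step 0: L[0]=4 → dur=4, Σ=4 | A=load:t0 B=idle [load-only]
step 1: L[1]=8 C[0]=3 → dur=8, Σ=12 | A=compute:t0 B=load:t1 [load-bound]
step 2: L[2]=2 C[1]=3 → dur=3, Σ=15 | A=load:t2 B=compute:t1 [compute-bound]
step 3: L[3]=2 C[2]=5 → dur=5, Σ=20 | A=compute:t2 B=load:t3 [compute-bound]
step 4: L[4]=9 C[3]=2 → dur=9, Σ=29 | A=load:t4 B=compute:t3 [load-bound]
step 5: C[4]=3 → dur=3, Σ=32 | A=compute:t4 B=idle [compute-only]

end_cycle[5] = 32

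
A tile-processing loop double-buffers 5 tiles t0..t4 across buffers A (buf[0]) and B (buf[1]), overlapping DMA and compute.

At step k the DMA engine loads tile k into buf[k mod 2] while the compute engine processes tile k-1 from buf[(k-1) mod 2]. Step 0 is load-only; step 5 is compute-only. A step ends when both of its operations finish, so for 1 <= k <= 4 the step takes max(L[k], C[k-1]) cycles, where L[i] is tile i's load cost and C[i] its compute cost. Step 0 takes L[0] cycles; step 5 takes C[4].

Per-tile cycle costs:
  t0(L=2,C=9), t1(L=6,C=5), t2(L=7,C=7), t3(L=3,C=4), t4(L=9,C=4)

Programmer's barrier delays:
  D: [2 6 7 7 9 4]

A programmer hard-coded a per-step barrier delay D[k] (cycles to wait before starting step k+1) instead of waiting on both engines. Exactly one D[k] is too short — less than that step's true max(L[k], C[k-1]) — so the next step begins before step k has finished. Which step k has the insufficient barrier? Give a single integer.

[0] required=L[0]=2=2 vs D=2 ok
[1] required=max(L[1]=6,C[0]=9)=9 vs D=6 SHORT
[2] required=max(L[2]=7,C[1]=5)=7 vs D=7 ok
[3] required=max(L[3]=3,C[2]=7)=7 vs D=7 ok
[4] required=max(L[4]=9,C[3]=4)=9 vs D=9 ok
[5] required=C[4]=4=4 vs D=4 ok

hazard at step 1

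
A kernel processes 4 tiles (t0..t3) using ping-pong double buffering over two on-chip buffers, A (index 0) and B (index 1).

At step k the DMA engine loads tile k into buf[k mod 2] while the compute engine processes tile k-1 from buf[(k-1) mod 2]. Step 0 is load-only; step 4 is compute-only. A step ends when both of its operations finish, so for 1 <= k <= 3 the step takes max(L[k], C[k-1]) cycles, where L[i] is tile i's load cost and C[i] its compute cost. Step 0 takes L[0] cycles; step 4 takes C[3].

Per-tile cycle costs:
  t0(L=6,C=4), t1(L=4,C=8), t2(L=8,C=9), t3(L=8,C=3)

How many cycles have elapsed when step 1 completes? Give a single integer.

k=0 load=t0/6c comp=- wait=6 total=6
k=1 load=t1/4c comp=t0/4c wait=4 total=10
k=2 load=t2/8c comp=t1/8c wait=8 total=18
k=3 load=t3/8c comp=t2/9c wait=9 total=27
k=4 load=- comp=t3/3c wait=3 total=30

end_cycle[1] = 10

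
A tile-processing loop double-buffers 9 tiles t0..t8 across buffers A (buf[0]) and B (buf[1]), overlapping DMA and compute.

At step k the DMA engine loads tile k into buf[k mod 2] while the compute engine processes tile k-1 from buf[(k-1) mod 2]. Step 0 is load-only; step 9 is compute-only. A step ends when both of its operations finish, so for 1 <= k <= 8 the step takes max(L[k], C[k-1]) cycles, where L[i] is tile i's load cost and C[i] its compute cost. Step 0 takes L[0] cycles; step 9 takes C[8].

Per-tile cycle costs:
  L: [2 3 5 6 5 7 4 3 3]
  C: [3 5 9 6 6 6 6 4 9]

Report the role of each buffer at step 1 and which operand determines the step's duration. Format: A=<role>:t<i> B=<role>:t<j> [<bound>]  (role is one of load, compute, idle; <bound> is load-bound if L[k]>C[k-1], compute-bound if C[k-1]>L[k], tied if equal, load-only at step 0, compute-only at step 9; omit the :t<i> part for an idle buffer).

k=0 load=t0/2c comp=- wait=2 total=2
k=1 load=t1/3c comp=t0/3c wait=3 total=5
k=2 load=t2/5c comp=t1/5c wait=5 total=10
k=3 load=t3/6c comp=t2/9c wait=9 total=19
k=4 load=t4/5c comp=t3/6c wait=6 total=25
k=5 load=t5/7c comp=t4/6c wait=7 total=32
k=6 load=t6/4c comp=t5/6c wait=6 total=38
k=7 load=t7/3c comp=t6/6c wait=6 total=44
k=8 load=t8/3c comp=t7/4c wait=4 total=48
k=9 load=- comp=t8/9c wait=9 total=57

step 1: A=compute:t0 B=load:t1 [tied]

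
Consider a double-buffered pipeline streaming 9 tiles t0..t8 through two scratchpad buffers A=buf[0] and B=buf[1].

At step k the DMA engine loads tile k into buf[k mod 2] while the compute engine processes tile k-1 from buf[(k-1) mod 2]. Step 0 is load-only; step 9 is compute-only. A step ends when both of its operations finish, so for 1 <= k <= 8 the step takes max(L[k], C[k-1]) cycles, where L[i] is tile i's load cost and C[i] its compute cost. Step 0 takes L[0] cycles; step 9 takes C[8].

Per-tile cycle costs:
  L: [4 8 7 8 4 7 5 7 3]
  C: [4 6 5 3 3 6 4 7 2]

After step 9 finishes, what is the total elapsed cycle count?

end_cycle[9] = 60

step 0: L[0]=4 → dur=4, Σ=4 | A=load:t0 B=idle [load-only]
step 1: L[1]=8 C[0]=4 → dur=8, Σ=12 | A=compute:t0 B=load:t1 [load-bound]
step 2: L[2]=7 C[1]=6 → dur=7, Σ=19 | A=load:t2 B=compute:t1 [load-bound]
step 3: L[3]=8 C[2]=5 → dur=8, Σ=27 | A=compute:t2 B=load:t3 [load-bound]
step 4: L[4]=4 C[3]=3 → dur=4, Σ=31 | A=load:t4 B=compute:t3 [load-bound]
step 5: L[5]=7 C[4]=3 → dur=7, Σ=38 | A=compute:t4 B=load:t5 [load-bound]
step 6: L[6]=5 C[5]=6 → dur=6, Σ=44 | A=load:t6 B=compute:t5 [compute-bound]
step 7: L[7]=7 C[6]=4 → dur=7, Σ=51 | A=compute:t6 B=load:t7 [load-bound]
step 8: L[8]=3 C[7]=7 → dur=7, Σ=58 | A=load:t8 B=compute:t7 [compute-bound]
step 9: C[8]=2 → dur=2, Σ=60 | A=compute:t8 B=idle [compute-only]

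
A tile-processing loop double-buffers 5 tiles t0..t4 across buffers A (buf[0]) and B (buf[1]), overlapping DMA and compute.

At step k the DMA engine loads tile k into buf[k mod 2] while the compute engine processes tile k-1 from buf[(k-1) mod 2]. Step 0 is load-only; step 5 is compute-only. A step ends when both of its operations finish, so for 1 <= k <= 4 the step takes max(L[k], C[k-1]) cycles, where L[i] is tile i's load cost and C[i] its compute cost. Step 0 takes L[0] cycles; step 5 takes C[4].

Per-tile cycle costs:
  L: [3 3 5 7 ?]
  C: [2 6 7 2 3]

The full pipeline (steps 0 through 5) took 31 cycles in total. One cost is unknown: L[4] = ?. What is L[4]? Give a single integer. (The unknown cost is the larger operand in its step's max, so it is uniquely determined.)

L[4] = 9

step 0 | dur = L[0]=3 = 3
step 1 | dur = max(L[1]=3, C[0]=2) = 3
step 2 | dur = max(L[2]=5, C[1]=6) = 6
step 3 | dur = max(L[3]=7, C[2]=7) = 7
step 4 | dur = max(L[4]=?, C[3]=2) = L[4]  (unknown; binding)
step 5 | dur = C[4]=3 = 3
sum of known step durations = 22
dur[4] = total - known = 31 - 22 = 9
L[4] is the binding max in step 4, so L[4] = dur[4] = 9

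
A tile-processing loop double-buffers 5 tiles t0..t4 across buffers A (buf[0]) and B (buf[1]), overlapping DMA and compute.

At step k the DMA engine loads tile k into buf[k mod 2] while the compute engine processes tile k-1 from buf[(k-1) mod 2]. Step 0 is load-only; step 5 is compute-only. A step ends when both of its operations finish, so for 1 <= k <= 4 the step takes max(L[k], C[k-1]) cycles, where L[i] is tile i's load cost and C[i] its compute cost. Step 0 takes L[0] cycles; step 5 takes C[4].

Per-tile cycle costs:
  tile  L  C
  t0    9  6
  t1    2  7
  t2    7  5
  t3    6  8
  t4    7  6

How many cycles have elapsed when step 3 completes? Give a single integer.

end_cycle[3] = 28

step 0: L[0]=9 → dur=9, Σ=9 | A=load:t0 B=idle [load-only]
step 1: L[1]=2 C[0]=6 → dur=6, Σ=15 | A=compute:t0 B=load:t1 [compute-bound]
step 2: L[2]=7 C[1]=7 → dur=7, Σ=22 | A=load:t2 B=compute:t1 [tied]
step 3: L[3]=6 C[2]=5 → dur=6, Σ=28 | A=compute:t2 B=load:t3 [load-bound]
step 4: L[4]=7 C[3]=8 → dur=8, Σ=36 | A=load:t4 B=compute:t3 [compute-bound]
step 5: C[4]=6 → dur=6, Σ=42 | A=compute:t4 B=idle [compute-only]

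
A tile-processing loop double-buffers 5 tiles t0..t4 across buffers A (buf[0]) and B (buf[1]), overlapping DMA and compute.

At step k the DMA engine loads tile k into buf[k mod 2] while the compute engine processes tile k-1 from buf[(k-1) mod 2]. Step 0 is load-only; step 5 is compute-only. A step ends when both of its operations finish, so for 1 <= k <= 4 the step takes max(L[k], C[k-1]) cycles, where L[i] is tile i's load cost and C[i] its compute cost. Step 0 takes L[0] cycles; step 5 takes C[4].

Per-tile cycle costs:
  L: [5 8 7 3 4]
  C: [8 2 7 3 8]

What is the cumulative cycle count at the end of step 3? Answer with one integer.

end_cycle[3] = 27

  0. 5=5c; end=5; A:t0 B:-
  1. max(8,8)=8c; end=13; A:t0 B:t1
  2. max(7,2)=7c; end=20; A:t2 B:t1
  3. max(3,7)=7c; end=27; A:t2 B:t3
  4. max(4,3)=4c; end=31; A:t4 B:t3
  5. 8=8c; end=39; A:t4 B:t3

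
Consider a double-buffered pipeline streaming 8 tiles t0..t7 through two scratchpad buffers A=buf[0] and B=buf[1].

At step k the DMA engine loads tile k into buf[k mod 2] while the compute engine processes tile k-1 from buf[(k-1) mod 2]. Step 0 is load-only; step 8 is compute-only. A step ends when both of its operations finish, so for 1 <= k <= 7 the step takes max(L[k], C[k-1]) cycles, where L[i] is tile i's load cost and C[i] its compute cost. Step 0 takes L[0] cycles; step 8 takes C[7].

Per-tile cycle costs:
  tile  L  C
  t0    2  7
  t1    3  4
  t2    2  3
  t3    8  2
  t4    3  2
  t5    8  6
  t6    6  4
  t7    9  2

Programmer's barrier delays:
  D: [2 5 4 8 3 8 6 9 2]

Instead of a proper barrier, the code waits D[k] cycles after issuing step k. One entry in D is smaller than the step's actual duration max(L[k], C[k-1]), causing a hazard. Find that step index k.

k=0 barrier L[0]=2→2c, D[0]=2 ok
k=1 barrier max(L[1]=3,C[0]=7)→7c, D[1]=5 SHORT
k=2 barrier max(L[2]=2,C[1]=4)→4c, D[2]=4 ok
k=3 barrier max(L[3]=8,C[2]=3)→8c, D[3]=8 ok
k=4 barrier max(L[4]=3,C[3]=2)→3c, D[4]=3 ok
k=5 barrier max(L[5]=8,C[4]=2)→8c, D[5]=8 ok
k=6 barrier max(L[6]=6,C[5]=6)→6c, D[6]=6 ok
k=7 barrier max(L[7]=9,C[6]=4)→9c, D[7]=9 ok
k=8 barrier C[7]=2→2c, D[8]=2 ok

hazard at step 1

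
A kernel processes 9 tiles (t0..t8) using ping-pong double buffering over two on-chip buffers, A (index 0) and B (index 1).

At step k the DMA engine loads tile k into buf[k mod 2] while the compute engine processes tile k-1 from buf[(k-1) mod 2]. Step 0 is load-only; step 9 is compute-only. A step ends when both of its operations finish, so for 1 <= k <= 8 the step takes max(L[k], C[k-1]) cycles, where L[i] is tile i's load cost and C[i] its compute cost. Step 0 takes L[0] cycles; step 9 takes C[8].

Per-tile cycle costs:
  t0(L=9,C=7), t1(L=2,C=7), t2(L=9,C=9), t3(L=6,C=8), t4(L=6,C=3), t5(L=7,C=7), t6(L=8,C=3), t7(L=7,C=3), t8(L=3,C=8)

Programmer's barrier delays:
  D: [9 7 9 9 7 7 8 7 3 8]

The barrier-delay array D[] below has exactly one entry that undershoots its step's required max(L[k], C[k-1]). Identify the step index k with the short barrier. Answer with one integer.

k=0 barrier L[0]=9→9c, D[0]=9 ok
k=1 barrier max(L[1]=2,C[0]=7)→7c, D[1]=7 ok
k=2 barrier max(L[2]=9,C[1]=7)→9c, D[2]=9 ok
k=3 barrier max(L[3]=6,C[2]=9)→9c, D[3]=9 ok
k=4 barrier max(L[4]=6,C[3]=8)→8c, D[4]=7 SHORT
k=5 barrier max(L[5]=7,C[4]=3)→7c, D[5]=7 ok
k=6 barrier max(L[6]=8,C[5]=7)→8c, D[6]=8 ok
k=7 barrier max(L[7]=7,C[6]=3)→7c, D[7]=7 ok
k=8 barrier max(L[8]=3,C[7]=3)→3c, D[8]=3 ok
k=9 barrier C[8]=8→8c, D[9]=8 ok

hazard at step 4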